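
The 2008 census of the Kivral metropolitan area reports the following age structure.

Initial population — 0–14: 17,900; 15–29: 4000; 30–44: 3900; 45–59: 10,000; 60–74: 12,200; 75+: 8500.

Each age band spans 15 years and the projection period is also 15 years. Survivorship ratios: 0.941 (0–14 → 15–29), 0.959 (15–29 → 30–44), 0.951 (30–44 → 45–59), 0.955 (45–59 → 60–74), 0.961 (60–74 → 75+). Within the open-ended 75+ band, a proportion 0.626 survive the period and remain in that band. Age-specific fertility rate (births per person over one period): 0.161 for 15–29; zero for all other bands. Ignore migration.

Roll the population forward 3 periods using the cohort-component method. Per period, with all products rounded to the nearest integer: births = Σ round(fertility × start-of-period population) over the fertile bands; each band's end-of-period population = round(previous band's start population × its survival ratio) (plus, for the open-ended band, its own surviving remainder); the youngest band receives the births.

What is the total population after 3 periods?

(Bands numbered youngest = 1 to oldest = 6.)
Period 1.
Births: 4000 * 0.161 = 644
Band 2: 17900 * 0.941 = 16844
Band 3: 4000 * 0.959 = 3836
Band 4: 3900 * 0.951 = 3709
Band 5: 10000 * 0.955 = 9550
Band 6: 12200 * 0.961 + 8500 * 0.626 = 11724 + 5321 = 17045
End of period: [644, 16844, 3836, 3709, 9550, 17045]
Period 2.
Births: 16844 * 0.161 = 2712
Band 2: 644 * 0.941 = 606
Band 3: 16844 * 0.959 = 16153
Band 4: 3836 * 0.951 = 3648
Band 5: 3709 * 0.955 = 3542
Band 6: 9550 * 0.961 + 17045 * 0.626 = 9178 + 10670 = 19848
End of period: [2712, 606, 16153, 3648, 3542, 19848]
Period 3.
Births: 606 * 0.161 = 98
Band 2: 2712 * 0.941 = 2552
Band 3: 606 * 0.959 = 581
Band 4: 16153 * 0.951 = 15362
Band 5: 3648 * 0.955 = 3484
Band 6: 3542 * 0.961 + 19848 * 0.626 = 3404 + 12425 = 15829
End of period: [98, 2552, 581, 15362, 3484, 15829]
Total after period 3: 98 + 2552 + 581 + 15362 + 3484 + 15829 = 37906

37906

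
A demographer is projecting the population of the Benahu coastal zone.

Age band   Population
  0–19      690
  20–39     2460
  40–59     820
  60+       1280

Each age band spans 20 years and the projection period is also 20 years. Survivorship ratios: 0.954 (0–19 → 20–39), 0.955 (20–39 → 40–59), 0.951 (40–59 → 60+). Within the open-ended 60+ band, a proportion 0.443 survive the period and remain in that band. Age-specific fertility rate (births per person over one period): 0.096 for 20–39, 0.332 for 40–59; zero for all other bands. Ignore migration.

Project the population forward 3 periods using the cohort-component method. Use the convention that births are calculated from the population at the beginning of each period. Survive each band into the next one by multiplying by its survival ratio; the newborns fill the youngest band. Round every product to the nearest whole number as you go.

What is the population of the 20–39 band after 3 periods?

804

Let group 1 be 0–19 through group 4 = 60+.
Period 1.
Births: 2460 × 0.096 = 236, 820 × 0.332 = 272 ⇒ total 508
Group 2: 690 × 0.954 = 658
Group 3: 2460 × 0.955 = 2349
Group 4: 820 × 0.951 + 1280 × 0.443 = 780 + 567 = 1347
End of period: [508, 658, 2349, 1347]
Period 2.
Births: 658 × 0.096 = 63, 2349 × 0.332 = 780 ⇒ total 843
Group 2: 508 × 0.954 = 485
Group 3: 658 × 0.955 = 628
Group 4: 2349 × 0.951 + 1347 × 0.443 = 2234 + 597 = 2831
End of period: [843, 485, 628, 2831]
Period 3.
Births: 485 × 0.096 = 47, 628 × 0.332 = 208 ⇒ total 255
Group 2: 843 × 0.954 = 804
Group 3: 485 × 0.955 = 463
Group 4: 628 × 0.951 + 2831 × 0.443 = 597 + 1254 = 1851
End of period: [255, 804, 463, 1851]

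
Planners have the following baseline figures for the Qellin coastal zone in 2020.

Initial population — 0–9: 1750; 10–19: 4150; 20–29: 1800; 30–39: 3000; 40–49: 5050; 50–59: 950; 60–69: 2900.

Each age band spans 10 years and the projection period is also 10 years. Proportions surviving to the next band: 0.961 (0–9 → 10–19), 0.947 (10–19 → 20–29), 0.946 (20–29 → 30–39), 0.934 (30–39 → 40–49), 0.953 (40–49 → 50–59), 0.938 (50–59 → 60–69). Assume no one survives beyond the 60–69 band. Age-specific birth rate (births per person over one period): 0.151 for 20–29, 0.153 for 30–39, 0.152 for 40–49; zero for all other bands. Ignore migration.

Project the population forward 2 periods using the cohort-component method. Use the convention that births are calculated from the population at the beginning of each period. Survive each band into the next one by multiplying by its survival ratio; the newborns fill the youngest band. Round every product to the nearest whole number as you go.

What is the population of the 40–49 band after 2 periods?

1591

Call the groups 1 to 7, youngest first.
Period 1:
Births: 1800 × 0.151 = 272 ; 3000 × 0.153 = 459 ; 5050 × 0.152 = 768 ⇒ total 1499
Group 2: 1750 × 0.961 = 1682
Group 3: 4150 × 0.947 = 3930
Group 4: 1800 × 0.946 = 1703
Group 5: 3000 × 0.934 = 2802
Group 6: 5050 × 0.953 = 4813
Group 7: 950 × 0.938 = 891
Giving 1499 / 1682 / 3930 / 1703 / 2802 / 4813 / 891.
Period 2:
Births: 3930 × 0.151 = 593 ; 1703 × 0.153 = 261 ; 2802 × 0.152 = 426 ⇒ total 1280
Group 2: 1499 × 0.961 = 1441
Group 3: 1682 × 0.947 = 1593
Group 4: 3930 × 0.946 = 3718
Group 5: 1703 × 0.934 = 1591
Group 6: 2802 × 0.953 = 2670
Group 7: 4813 × 0.938 = 4515
Giving 1280 / 1441 / 1593 / 3718 / 1591 / 2670 / 4515.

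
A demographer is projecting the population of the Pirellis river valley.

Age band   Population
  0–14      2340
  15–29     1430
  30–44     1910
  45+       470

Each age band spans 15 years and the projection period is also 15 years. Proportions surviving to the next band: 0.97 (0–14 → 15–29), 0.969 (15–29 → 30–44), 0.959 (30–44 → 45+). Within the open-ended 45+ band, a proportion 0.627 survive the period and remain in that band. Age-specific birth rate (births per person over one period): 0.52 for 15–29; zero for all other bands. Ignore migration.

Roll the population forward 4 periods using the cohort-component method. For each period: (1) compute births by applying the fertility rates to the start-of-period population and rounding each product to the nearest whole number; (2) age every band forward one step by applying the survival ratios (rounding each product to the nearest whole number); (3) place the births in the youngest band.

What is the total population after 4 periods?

(Groups numbered youngest = 1 to oldest = 4.)
Period 1:
Births: 1430 × 0.52 = 744
Group 2: 2340 × 0.97 = 2270
Group 3: 1430 × 0.969 = 1386
Group 4: 1910 × 0.959 + 470 × 0.627 = 1832 + 295 = 2127
Giving 744 / 2270 / 1386 / 2127.
Period 2:
Births: 2270 × 0.52 = 1180
Group 2: 744 × 0.97 = 722
Group 3: 2270 × 0.969 = 2200
Group 4: 1386 × 0.959 + 2127 × 0.627 = 1329 + 1334 = 2663
Giving 1180 / 722 / 2200 / 2663.
Period 3:
Births: 722 × 0.52 = 375
Group 2: 1180 × 0.97 = 1145
Group 3: 722 × 0.969 = 700
Group 4: 2200 × 0.959 + 2663 × 0.627 = 2110 + 1670 = 3780
Giving 375 / 1145 / 700 / 3780.
Period 4:
Births: 1145 × 0.52 = 595
Group 2: 375 × 0.97 = 364
Group 3: 1145 × 0.969 = 1110
Group 4: 700 × 0.959 + 3780 × 0.627 = 671 + 2370 = 3041
Giving 595 / 364 / 1110 / 3041.
Total after period 4: 595 + 364 + 1110 + 3041 = 5110

5110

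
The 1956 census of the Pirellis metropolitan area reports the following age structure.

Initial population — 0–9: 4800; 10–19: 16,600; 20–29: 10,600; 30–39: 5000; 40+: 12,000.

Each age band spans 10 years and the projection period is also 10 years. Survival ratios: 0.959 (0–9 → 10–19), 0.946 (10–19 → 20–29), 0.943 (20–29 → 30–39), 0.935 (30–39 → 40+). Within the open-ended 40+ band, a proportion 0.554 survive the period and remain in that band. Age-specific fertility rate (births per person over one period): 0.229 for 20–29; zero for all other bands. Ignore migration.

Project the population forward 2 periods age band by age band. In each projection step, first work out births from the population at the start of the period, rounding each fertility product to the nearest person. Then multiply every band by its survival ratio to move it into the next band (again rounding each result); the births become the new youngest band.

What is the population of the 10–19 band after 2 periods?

Call the groups 1 to 5, youngest first.
[period 1]
Births: 10600 × 0.229 = 2427
Group 2: 4800 × 0.959 = 4603
Group 3: 16600 × 0.946 = 15704
Group 4: 10600 × 0.943 = 9996
Group 5: 5000 × 0.935 + 12000 × 0.554 = 4675 + 6648 = 11323
Giving 2427 / 4603 / 15704 / 9996 / 11323.
[period 2]
Births: 15704 × 0.229 = 3596
Group 2: 2427 × 0.959 = 2327
Group 3: 4603 × 0.946 = 4354
Group 4: 15704 × 0.943 = 14809
Group 5: 9996 × 0.935 + 11323 × 0.554 = 9346 + 6273 = 15619
Giving 3596 / 2327 / 4354 / 14809 / 15619.

2327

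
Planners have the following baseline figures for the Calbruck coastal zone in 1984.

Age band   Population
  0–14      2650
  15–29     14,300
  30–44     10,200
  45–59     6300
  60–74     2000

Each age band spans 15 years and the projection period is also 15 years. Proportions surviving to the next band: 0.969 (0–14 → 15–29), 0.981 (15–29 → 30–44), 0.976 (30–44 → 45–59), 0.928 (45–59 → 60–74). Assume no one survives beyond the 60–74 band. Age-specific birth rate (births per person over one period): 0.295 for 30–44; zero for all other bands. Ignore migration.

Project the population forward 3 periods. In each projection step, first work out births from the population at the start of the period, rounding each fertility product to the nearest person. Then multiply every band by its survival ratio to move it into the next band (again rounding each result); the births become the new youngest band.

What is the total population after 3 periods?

After projecting period 1:
Births: 10200 × 0.295 = 3009
15–29: 2650 × 0.969 = 2568
30–44: 14300 × 0.981 = 14028
45–59: 10200 × 0.976 = 9955
60–74: 6300 × 0.928 = 5846
→ [3009, 2568, 14028, 9955, 5846]
After projecting period 2:
Births: 14028 × 0.295 = 4138
15–29: 3009 × 0.969 = 2916
30–44: 2568 × 0.981 = 2519
45–59: 14028 × 0.976 = 13691
60–74: 9955 × 0.928 = 9238
→ [4138, 2916, 2519, 13691, 9238]
After projecting period 3:
Births: 2519 × 0.295 = 743
15–29: 4138 × 0.969 = 4010
30–44: 2916 × 0.981 = 2861
45–59: 2519 × 0.976 = 2459
60–74: 13691 × 0.928 = 12705
→ [743, 4010, 2861, 2459, 12705]
Total after period 3: 743 + 4010 + 2861 + 2459 + 12705 = 22778

22778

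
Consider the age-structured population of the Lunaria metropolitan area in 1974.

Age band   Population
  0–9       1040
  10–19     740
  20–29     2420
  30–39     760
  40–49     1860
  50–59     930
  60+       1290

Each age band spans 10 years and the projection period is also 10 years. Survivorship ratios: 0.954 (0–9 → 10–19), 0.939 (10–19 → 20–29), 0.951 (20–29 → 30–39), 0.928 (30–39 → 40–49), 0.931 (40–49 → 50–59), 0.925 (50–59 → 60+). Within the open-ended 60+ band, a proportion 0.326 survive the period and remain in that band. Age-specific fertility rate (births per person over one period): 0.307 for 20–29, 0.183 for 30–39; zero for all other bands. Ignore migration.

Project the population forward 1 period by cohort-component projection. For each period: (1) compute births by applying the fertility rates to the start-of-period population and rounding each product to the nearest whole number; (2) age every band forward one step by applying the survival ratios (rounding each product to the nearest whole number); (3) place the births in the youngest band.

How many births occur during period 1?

882

Period 1.
Births: 2420 × 0.307 = 743, 760 × 0.183 = 139 → total 882
10–19: 1040 × 0.954 = 992
20–29: 740 × 0.939 = 695
30–39: 2420 × 0.951 = 2301
40–49: 760 × 0.928 = 705
50–59: 1860 × 0.931 = 1732
60+: 930 × 0.925 + 1290 × 0.326 = 860 + 421 = 1281
Population now: 0–9=882, 10–19=992, 20–29=695, 30–39=2301, 40–49=705, 50–59=1732, 60+=1281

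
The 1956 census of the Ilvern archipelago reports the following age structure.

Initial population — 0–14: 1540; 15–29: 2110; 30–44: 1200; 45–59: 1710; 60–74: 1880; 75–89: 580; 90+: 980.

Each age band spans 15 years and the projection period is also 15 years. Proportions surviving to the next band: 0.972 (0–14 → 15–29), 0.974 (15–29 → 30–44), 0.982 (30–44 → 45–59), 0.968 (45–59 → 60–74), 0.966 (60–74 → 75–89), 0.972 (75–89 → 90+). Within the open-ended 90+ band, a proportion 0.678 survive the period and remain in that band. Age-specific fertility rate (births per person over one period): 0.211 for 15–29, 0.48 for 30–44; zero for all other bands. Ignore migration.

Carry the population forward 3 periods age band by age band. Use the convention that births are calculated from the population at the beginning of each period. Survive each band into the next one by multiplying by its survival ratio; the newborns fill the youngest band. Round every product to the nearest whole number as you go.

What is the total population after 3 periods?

10942

Call the groups 1 to 7, youngest first.
Period 1:
Births: 2110 * 0.211 = 445, 1200 * 0.48 = 576 — total 1021
Group 2: 1540 * 0.972 = 1497
Group 3: 2110 * 0.974 = 2055
Group 4: 1200 * 0.982 = 1178
Group 5: 1710 * 0.968 = 1655
Group 6: 1880 * 0.966 = 1816
Group 7: 580 * 0.972 + 980 * 0.678 = 564 + 664 = 1228
Population now: 0–14=1021, 15–29=1497, 30–44=2055, 45–59=1178, 60–74=1655, 75–89=1816, 90+=1228
Period 2:
Births: 1497 * 0.211 = 316, 2055 * 0.48 = 986 — total 1302
Group 2: 1021 * 0.972 = 992
Group 3: 1497 * 0.974 = 1458
Group 4: 2055 * 0.982 = 2018
Group 5: 1178 * 0.968 = 1140
Group 6: 1655 * 0.966 = 1599
Group 7: 1816 * 0.972 + 1228 * 0.678 = 1765 + 833 = 2598
Population now: 0–14=1302, 15–29=992, 30–44=1458, 45–59=2018, 60–74=1140, 75–89=1599, 90+=2598
Period 3:
Births: 992 * 0.211 = 209, 1458 * 0.48 = 700 — total 909
Group 2: 1302 * 0.972 = 1266
Group 3: 992 * 0.974 = 966
Group 4: 1458 * 0.982 = 1432
Group 5: 2018 * 0.968 = 1953
Group 6: 1140 * 0.966 = 1101
Group 7: 1599 * 0.972 + 2598 * 0.678 = 1554 + 1761 = 3315
Population now: 0–14=909, 15–29=1266, 30–44=966, 45–59=1432, 60–74=1953, 75–89=1101, 90+=3315
Total after period 3: 909 + 1266 + 966 + 1432 + 1953 + 1101 + 3315 = 10942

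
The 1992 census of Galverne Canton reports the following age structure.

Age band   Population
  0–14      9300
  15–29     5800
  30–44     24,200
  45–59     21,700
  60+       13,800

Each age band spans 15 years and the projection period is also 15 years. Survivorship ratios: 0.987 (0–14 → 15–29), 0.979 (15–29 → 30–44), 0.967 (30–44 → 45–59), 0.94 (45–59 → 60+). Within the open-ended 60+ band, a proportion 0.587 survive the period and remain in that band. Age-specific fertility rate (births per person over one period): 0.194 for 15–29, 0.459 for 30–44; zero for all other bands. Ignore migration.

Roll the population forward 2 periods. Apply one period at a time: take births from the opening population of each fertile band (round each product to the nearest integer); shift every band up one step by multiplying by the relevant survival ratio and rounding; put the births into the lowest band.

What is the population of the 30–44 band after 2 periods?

8986

Call the bands 1 to 5, youngest first.
Period 1.
Births: 5800 × 0.194 = 1125 ; 24200 × 0.459 = 11108 ⇒ total 12233
Band 2: 9300 × 0.987 = 9179
Band 3: 5800 × 0.979 = 5678
Band 4: 24200 × 0.967 = 23401
Band 5: 21700 × 0.94 + 13800 × 0.587 = 20398 + 8101 = 28499
End of period: [12233, 9179, 5678, 23401, 28499]
Period 2.
Births: 9179 × 0.194 = 1781 ; 5678 × 0.459 = 2606 ⇒ total 4387
Band 2: 12233 × 0.987 = 12074
Band 3: 9179 × 0.979 = 8986
Band 4: 5678 × 0.967 = 5491
Band 5: 23401 × 0.94 + 28499 × 0.587 = 21997 + 16729 = 38726
End of period: [4387, 12074, 8986, 5491, 38726]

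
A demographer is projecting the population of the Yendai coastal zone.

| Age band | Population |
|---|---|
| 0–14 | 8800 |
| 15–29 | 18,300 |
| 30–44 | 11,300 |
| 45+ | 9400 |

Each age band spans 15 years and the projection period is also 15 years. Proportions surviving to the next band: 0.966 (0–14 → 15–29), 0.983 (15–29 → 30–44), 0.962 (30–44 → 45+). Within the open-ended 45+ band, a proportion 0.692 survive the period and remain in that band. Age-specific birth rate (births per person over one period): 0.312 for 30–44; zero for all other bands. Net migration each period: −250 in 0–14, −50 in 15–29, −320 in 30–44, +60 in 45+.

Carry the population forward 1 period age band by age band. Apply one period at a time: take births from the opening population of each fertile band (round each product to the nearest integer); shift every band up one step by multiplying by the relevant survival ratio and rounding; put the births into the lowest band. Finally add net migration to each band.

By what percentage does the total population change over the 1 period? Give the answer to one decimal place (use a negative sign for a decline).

(Groups numbered youngest = 1 to oldest = 4.)
After projecting period 1:
Births: 11300 × 0.312 = 3526
Group 2: 8800 × 0.966 = 8501
Group 3: 18300 × 0.983 = 17989
Group 4: 11300 × 0.962 + 9400 × 0.692 = 10871 + 6505 = 17376
Net migration: Group 1 − 250 → 3276; Group 2 − 50 → 8451; Group 3 − 320 → 17669; Group 4 + 60 → 17436
End of period: [3276, 8451, 17669, 17436]
Total: 47800 → 46832; change = -968; percentage change = -2.0%

-2.0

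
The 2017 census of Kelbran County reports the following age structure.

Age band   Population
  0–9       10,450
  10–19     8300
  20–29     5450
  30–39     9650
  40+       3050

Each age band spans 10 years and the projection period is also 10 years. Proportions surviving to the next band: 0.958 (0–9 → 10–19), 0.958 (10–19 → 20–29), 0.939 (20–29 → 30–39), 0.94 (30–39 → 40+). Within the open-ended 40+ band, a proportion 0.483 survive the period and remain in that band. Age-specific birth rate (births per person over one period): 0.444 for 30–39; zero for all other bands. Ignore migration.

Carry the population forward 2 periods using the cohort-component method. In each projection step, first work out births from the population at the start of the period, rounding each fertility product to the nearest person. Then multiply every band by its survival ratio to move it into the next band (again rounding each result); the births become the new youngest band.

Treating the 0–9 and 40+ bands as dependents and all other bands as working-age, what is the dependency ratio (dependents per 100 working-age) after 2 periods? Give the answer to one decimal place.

Let group 1 be 0–9 through group 5 = 40+.
After projecting period 1:
Births: 9650 × 0.444 = 4285
Group 2: 10450 × 0.958 = 10011
Group 3: 8300 × 0.958 = 7951
Group 4: 5450 × 0.939 = 5118
Group 5: 9650 × 0.94 + 3050 × 0.483 = 9071 + 1473 = 10544
Population now: 0–9=4285, 10–19=10011, 20–29=7951, 30–39=5118, 40+=10544
After projecting period 2:
Births: 5118 × 0.444 = 2272
Group 2: 4285 × 0.958 = 4105
Group 3: 10011 × 0.958 = 9591
Group 4: 7951 × 0.939 = 7466
Group 5: 5118 × 0.94 + 10544 × 0.483 = 4811 + 5093 = 9904
Population now: 0–9=2272, 10–19=4105, 20–29=9591, 30–39=7466, 40+=9904
Dependents (band 0–9 + band 40+) = 2272 + 9904 = 12176; working-age = 21162; ratio = 12176/21162 × 100 = 57.5

57.5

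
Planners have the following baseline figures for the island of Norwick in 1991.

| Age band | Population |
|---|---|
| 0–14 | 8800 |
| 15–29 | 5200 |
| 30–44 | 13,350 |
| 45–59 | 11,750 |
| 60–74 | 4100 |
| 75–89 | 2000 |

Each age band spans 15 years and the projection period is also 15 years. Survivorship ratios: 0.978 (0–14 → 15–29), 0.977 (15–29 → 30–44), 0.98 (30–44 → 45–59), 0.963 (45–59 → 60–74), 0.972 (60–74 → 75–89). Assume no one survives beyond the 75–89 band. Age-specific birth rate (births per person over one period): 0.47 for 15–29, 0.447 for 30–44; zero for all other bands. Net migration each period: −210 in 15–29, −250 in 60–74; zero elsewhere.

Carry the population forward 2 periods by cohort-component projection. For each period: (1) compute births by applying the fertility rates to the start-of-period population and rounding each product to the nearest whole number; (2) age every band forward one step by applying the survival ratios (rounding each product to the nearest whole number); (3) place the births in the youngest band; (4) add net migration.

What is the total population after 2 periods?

[period 1]
Births: 5200 * 0.47 = 2444 ; 13350 * 0.447 = 5967 — total 8411
15–29: 8800 * 0.978 = 8606
30–44: 5200 * 0.977 = 5080
45–59: 13350 * 0.98 = 13083
60–74: 11750 * 0.963 = 11315
75–89: 4100 * 0.972 = 3985
Net migration: 15–29 − 210 → 8396; 60–74 − 250 → 11065
Giving 8411 / 8396 / 5080 / 13083 / 11065 / 3985.
[period 2]
Births: 8396 * 0.47 = 3946 ; 5080 * 0.447 = 2271 — total 6217
15–29: 8411 * 0.978 = 8226
30–44: 8396 * 0.977 = 8203
45–59: 5080 * 0.98 = 4978
60–74: 13083 * 0.963 = 12599
75–89: 11065 * 0.972 = 10755
Net migration: 15–29 − 210 → 8016; 60–74 − 250 → 12349
Giving 6217 / 8016 / 8203 / 4978 / 12349 / 10755.
Total after period 2: 6217 + 8016 + 8203 + 4978 + 12349 + 10755 = 50518

50518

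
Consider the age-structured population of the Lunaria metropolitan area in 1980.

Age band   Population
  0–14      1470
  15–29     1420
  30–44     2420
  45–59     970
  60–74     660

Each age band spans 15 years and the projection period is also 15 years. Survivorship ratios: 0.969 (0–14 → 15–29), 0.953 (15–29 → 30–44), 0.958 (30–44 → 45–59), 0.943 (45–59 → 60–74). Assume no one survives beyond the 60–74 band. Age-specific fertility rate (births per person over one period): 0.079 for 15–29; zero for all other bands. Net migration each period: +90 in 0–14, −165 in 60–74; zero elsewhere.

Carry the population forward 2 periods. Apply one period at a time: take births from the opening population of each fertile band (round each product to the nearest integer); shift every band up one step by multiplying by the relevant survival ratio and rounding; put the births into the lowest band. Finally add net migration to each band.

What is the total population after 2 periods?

Period 1.
Births: 1420 × 0.079 = 112
15–29: 1470 × 0.969 = 1424
30–44: 1420 × 0.953 = 1353
45–59: 2420 × 0.958 = 2318
60–74: 970 × 0.943 = 915
Net migration: 0–14 + 90 → 202; 60–74 − 165 → 750
End of period: [202, 1424, 1353, 2318, 750]
Period 2.
Births: 1424 × 0.079 = 112
15–29: 202 × 0.969 = 196
30–44: 1424 × 0.953 = 1357
45–59: 1353 × 0.958 = 1296
60–74: 2318 × 0.943 = 2186
Net migration: 0–14 + 90 → 202; 60–74 − 165 → 2021
End of period: [202, 196, 1357, 1296, 2021]
Total after period 2: 202 + 196 + 1357 + 1296 + 2021 = 5072

5072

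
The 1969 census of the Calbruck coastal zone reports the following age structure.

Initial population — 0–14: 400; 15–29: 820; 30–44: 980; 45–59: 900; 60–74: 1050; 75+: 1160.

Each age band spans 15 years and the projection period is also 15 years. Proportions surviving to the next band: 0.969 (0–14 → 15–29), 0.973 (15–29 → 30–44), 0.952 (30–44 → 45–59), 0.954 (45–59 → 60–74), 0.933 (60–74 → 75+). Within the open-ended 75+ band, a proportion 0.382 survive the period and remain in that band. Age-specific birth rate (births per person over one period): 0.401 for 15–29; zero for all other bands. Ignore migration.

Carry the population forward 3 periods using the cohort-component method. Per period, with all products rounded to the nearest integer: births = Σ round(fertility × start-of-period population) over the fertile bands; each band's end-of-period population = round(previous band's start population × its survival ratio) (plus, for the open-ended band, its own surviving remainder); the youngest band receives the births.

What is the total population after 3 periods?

3018

Period 1:
Births: 820 × 0.401 = 329
15–29: 400 × 0.969 = 388
30–44: 820 × 0.973 = 798
45–59: 980 × 0.952 = 933
60–74: 900 × 0.954 = 859
75+: 1050 × 0.933 + 1160 × 0.382 = 980 + 443 = 1423
→ [329, 388, 798, 933, 859, 1423]
Period 2:
Births: 388 × 0.401 = 156
15–29: 329 × 0.969 = 319
30–44: 388 × 0.973 = 378
45–59: 798 × 0.952 = 760
60–74: 933 × 0.954 = 890
75+: 859 × 0.933 + 1423 × 0.382 = 801 + 544 = 1345
→ [156, 319, 378, 760, 890, 1345]
Period 3:
Births: 319 × 0.401 = 128
15–29: 156 × 0.969 = 151
30–44: 319 × 0.973 = 310
45–59: 378 × 0.952 = 360
60–74: 760 × 0.954 = 725
75+: 890 × 0.933 + 1345 × 0.382 = 830 + 514 = 1344
→ [128, 151, 310, 360, 725, 1344]
Total after period 3: 128 + 151 + 310 + 360 + 725 + 1344 = 3018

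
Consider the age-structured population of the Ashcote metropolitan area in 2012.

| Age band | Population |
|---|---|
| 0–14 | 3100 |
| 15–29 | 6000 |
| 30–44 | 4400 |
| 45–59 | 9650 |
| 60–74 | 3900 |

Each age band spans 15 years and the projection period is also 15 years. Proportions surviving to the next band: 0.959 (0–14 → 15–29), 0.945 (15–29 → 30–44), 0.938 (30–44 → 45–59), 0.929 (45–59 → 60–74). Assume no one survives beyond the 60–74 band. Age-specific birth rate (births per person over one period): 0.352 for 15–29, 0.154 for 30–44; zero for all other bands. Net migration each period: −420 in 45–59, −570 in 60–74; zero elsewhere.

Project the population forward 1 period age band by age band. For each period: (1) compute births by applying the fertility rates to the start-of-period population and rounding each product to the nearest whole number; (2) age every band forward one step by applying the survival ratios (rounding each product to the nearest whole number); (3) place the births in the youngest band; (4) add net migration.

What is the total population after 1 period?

23535

[period 1]
Births: 6000 × 0.352 = 2112, 4400 × 0.154 = 678 → 2790
15–29: 3100 × 0.959 = 2973
30–44: 6000 × 0.945 = 5670
45–59: 4400 × 0.938 = 4127
60–74: 9650 × 0.929 = 8965
Net migration: 45–59 − 420 → 3707; 60–74 − 570 → 8395
End of period: [2790, 2973, 5670, 3707, 8395]
Total after period 1: 2790 + 2973 + 5670 + 3707 + 8395 = 23535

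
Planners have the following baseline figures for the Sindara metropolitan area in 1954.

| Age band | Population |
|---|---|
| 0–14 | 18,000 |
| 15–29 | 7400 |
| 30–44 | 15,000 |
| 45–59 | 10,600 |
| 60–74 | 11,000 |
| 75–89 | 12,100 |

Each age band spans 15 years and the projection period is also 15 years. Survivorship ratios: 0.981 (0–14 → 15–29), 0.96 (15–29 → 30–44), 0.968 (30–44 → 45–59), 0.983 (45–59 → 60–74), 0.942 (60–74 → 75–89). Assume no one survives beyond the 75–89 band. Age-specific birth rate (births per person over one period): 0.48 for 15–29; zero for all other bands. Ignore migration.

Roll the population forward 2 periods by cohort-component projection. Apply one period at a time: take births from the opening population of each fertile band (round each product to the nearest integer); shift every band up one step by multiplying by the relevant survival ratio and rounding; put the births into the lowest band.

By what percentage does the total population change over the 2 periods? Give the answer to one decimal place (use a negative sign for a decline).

-19.2

After projecting period 1:
Births: 7400 * 0.48 = 3552
15–29: 18000 * 0.981 = 17658
30–44: 7400 * 0.96 = 7104
45–59: 15000 * 0.968 = 14520
60–74: 10600 * 0.983 = 10420
75–89: 11000 * 0.942 = 10362
→ [3552, 17658, 7104, 14520, 10420, 10362]
After projecting period 2:
Births: 17658 * 0.48 = 8476
15–29: 3552 * 0.981 = 3485
30–44: 17658 * 0.96 = 16952
45–59: 7104 * 0.968 = 6877
60–74: 14520 * 0.983 = 14273
75–89: 10420 * 0.942 = 9816
→ [8476, 3485, 16952, 6877, 14273, 9816]
Total: 74100 → 59879; change = -14221; percentage change = -19.2%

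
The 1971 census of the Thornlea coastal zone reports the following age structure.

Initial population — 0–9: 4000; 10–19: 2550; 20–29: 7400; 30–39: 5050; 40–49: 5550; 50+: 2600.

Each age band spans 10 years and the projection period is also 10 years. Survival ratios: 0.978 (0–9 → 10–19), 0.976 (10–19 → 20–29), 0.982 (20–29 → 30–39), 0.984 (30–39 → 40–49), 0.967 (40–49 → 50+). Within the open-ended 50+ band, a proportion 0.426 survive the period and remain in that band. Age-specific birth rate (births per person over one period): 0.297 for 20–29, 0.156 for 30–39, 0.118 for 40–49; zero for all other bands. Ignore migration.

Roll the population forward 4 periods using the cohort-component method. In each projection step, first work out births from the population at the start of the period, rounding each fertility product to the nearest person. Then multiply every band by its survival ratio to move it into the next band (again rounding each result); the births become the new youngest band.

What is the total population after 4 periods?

— Period 1 —
Births: 7400 × 0.297 = 2198, 5050 × 0.156 = 788, 5550 × 0.118 = 655 — total 3641
10–19: 4000 × 0.978 = 3912
20–29: 2550 × 0.976 = 2489
30–39: 7400 × 0.982 = 7267
40–49: 5050 × 0.984 = 4969
50+: 5550 × 0.967 + 2600 × 0.426 = 5367 + 1108 = 6475
End of period: [3641, 3912, 2489, 7267, 4969, 6475]
— Period 2 —
Births: 2489 × 0.297 = 739, 7267 × 0.156 = 1134, 4969 × 0.118 = 586 — total 2459
10–19: 3641 × 0.978 = 3561
20–29: 3912 × 0.976 = 3818
30–39: 2489 × 0.982 = 2444
40–49: 7267 × 0.984 = 7151
50+: 4969 × 0.967 + 6475 × 0.426 = 4805 + 2758 = 7563
End of period: [2459, 3561, 3818, 2444, 7151, 7563]
— Period 3 —
Births: 3818 × 0.297 = 1134, 2444 × 0.156 = 381, 7151 × 0.118 = 844 — total 2359
10–19: 2459 × 0.978 = 2405
20–29: 3561 × 0.976 = 3476
30–39: 3818 × 0.982 = 3749
40–49: 2444 × 0.984 = 2405
50+: 7151 × 0.967 + 7563 × 0.426 = 6915 + 3222 = 10137
End of period: [2359, 2405, 3476, 3749, 2405, 10137]
— Period 4 —
Births: 3476 × 0.297 = 1032, 3749 × 0.156 = 585, 2405 × 0.118 = 284 — total 1901
10–19: 2359 × 0.978 = 2307
20–29: 2405 × 0.976 = 2347
30–39: 3476 × 0.982 = 3413
40–49: 3749 × 0.984 = 3689
50+: 2405 × 0.967 + 10137 × 0.426 = 2326 + 4318 = 6644
End of period: [1901, 2307, 2347, 3413, 3689, 6644]
Total after period 4: 1901 + 2307 + 2347 + 3413 + 3689 + 6644 = 20301

20301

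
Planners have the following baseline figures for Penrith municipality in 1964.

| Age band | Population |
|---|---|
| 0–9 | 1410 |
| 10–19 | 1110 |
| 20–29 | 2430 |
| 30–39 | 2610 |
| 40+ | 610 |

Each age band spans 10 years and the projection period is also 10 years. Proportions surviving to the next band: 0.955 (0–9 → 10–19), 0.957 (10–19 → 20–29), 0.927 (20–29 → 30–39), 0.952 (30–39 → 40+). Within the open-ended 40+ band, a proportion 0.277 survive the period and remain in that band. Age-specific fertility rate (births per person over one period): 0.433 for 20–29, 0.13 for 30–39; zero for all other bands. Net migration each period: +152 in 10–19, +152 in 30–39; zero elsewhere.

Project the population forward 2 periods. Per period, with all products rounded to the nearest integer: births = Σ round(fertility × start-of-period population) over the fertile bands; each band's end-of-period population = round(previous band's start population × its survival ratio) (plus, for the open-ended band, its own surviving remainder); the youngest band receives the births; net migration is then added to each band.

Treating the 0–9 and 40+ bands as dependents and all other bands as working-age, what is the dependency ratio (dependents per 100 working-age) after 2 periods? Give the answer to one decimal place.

93.8

Period 1.
Births: 2430 × 0.433 = 1052 ; 2610 × 0.13 = 339 — total 1391
10–19: 1410 × 0.955 = 1347
20–29: 1110 × 0.957 = 1062
30–39: 2430 × 0.927 = 2253
40+: 2610 × 0.952 + 610 × 0.277 = 2485 + 169 = 2654
Net migration: 10–19 + 152 → 1499; 30–39 + 152 → 2405
Giving 1391 / 1499 / 1062 / 2405 / 2654.
Period 2.
Births: 1062 × 0.433 = 460 ; 2405 × 0.13 = 313 — total 773
10–19: 1391 × 0.955 = 1328
20–29: 1499 × 0.957 = 1435
30–39: 1062 × 0.927 = 984
40+: 2405 × 0.952 + 2654 × 0.277 = 2290 + 735 = 3025
Net migration: 10–19 + 152 → 1480; 30–39 + 152 → 1136
Giving 773 / 1480 / 1435 / 1136 / 3025.
Dependents (band 0–9 + band 40+) = 773 + 3025 = 3798; working-age = 4051; ratio = 3798/4051 × 100 = 93.8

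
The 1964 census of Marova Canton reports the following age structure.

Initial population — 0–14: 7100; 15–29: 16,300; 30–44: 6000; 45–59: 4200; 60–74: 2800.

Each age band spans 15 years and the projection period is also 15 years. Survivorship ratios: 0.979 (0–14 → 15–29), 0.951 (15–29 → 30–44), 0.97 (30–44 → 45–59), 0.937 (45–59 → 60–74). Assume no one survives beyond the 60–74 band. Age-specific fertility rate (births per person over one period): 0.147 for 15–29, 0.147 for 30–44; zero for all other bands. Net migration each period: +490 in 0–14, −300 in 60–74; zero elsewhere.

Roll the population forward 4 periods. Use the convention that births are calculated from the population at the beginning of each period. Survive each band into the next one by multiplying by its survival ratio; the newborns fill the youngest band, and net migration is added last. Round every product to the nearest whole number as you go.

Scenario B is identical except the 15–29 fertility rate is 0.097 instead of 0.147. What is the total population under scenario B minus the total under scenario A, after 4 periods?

Period 1.
Births: 16300 × 0.147 = 2396  |  6000 × 0.147 = 882 → total 3278
15–29: 7100 × 0.979 = 6951
30–44: 16300 × 0.951 = 15501
45–59: 6000 × 0.97 = 5820
60–74: 4200 × 0.937 = 3935
Net migration: 0–14 + 490 → 3768; 60–74 − 300 → 3635
End of period: [3768, 6951, 15501, 5820, 3635]
Period 2.
Births: 6951 × 0.147 = 1022  |  15501 × 0.147 = 2279 → total 3301
15–29: 3768 × 0.979 = 3689
30–44: 6951 × 0.951 = 6610
45–59: 15501 × 0.97 = 15036
60–74: 5820 × 0.937 = 5453
Net migration: 0–14 + 490 → 3791; 60–74 − 300 → 5153
End of period: [3791, 3689, 6610, 15036, 5153]
Period 3.
Births: 3689 × 0.147 = 542  |  6610 × 0.147 = 972 → total 1514
15–29: 3791 × 0.979 = 3711
30–44: 3689 × 0.951 = 3508
45–59: 6610 × 0.97 = 6412
60–74: 15036 × 0.937 = 14089
Net migration: 0–14 + 490 → 2004; 60–74 − 300 → 13789
End of period: [2004, 3711, 3508, 6412, 13789]
Period 4.
Births: 3711 × 0.147 = 546  |  3508 × 0.147 = 516 → total 1062
15–29: 2004 × 0.979 = 1962
30–44: 3711 × 0.951 = 3529
45–59: 3508 × 0.97 = 3403
60–74: 6412 × 0.937 = 6008
Net migration: 0–14 + 490 → 1552; 60–74 − 300 → 5708
End of period: [1552, 1962, 3529, 3403, 5708]
Scenario A total after 4 periods: 16154
Scenario B projection —
Period 1.
Births: 16300 × 0.097 = 1581  |  6000 × 0.147 = 882 → total 2463
15–29: 7100 × 0.979 = 6951
30–44: 16300 × 0.951 = 15501
45–59: 6000 × 0.97 = 5820
60–74: 4200 × 0.937 = 3935
Net migration: 0–14 + 490 → 2953; 60–74 − 300 → 3635
End of period: [2953, 6951, 15501, 5820, 3635]
Period 2.
Births: 6951 × 0.097 = 674  |  15501 × 0.147 = 2279 → total 2953
15–29: 2953 × 0.979 = 2891
30–44: 6951 × 0.951 = 6610
45–59: 15501 × 0.97 = 15036
60–74: 5820 × 0.937 = 5453
Net migration: 0–14 + 490 → 3443; 60–74 − 300 → 5153
End of period: [3443, 2891, 6610, 15036, 5153]
Period 3.
Births: 2891 × 0.097 = 280  |  6610 × 0.147 = 972 → total 1252
15–29: 3443 × 0.979 = 3371
30–44: 2891 × 0.951 = 2749
45–59: 6610 × 0.97 = 6412
60–74: 15036 × 0.937 = 14089
Net migration: 0–14 + 490 → 1742; 60–74 − 300 → 13789
End of period: [1742, 3371, 2749, 6412, 13789]
Period 4.
Births: 3371 × 0.097 = 327  |  2749 × 0.147 = 404 → total 731
15–29: 1742 × 0.979 = 1705
30–44: 3371 × 0.951 = 3206
45–59: 2749 × 0.97 = 2667
60–74: 6412 × 0.937 = 6008
Net migration: 0–14 + 490 → 1221; 60–74 − 300 → 5708
End of period: [1221, 1705, 3206, 2667, 5708]
Scenario B total after 4 periods: 14507
Difference B − A = 14507 − 16154 = -1647

-1647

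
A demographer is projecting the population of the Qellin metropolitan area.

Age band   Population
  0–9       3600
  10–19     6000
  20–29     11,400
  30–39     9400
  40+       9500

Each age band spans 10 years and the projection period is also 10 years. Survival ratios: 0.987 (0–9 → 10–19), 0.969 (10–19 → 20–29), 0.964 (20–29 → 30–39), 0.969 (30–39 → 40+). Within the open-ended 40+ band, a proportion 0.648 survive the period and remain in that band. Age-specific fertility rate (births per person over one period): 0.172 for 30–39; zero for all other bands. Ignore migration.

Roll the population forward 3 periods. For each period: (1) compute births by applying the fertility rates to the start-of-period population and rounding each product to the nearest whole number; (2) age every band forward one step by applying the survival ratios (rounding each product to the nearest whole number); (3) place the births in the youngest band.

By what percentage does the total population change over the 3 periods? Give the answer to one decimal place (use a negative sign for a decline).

-33.7

After projecting period 1:
Births: 9400 × 0.172 = 1617
10–19: 3600 × 0.987 = 3553
20–29: 6000 × 0.969 = 5814
30–39: 11400 × 0.964 = 10990
40+: 9400 × 0.969 + 9500 × 0.648 = 9109 + 6156 = 15265
End of period: [1617, 3553, 5814, 10990, 15265]
After projecting period 2:
Births: 10990 × 0.172 = 1890
10–19: 1617 × 0.987 = 1596
20–29: 3553 × 0.969 = 3443
30–39: 5814 × 0.964 = 5605
40+: 10990 × 0.969 + 15265 × 0.648 = 10649 + 9892 = 20541
End of period: [1890, 1596, 3443, 5605, 20541]
After projecting period 3:
Births: 5605 × 0.172 = 964
10–19: 1890 × 0.987 = 1865
20–29: 1596 × 0.969 = 1547
30–39: 3443 × 0.964 = 3319
40+: 5605 × 0.969 + 20541 × 0.648 = 5431 + 13311 = 18742
End of period: [964, 1865, 1547, 3319, 18742]
Total: 39900 → 26437; change = -13463; percentage change = -33.7%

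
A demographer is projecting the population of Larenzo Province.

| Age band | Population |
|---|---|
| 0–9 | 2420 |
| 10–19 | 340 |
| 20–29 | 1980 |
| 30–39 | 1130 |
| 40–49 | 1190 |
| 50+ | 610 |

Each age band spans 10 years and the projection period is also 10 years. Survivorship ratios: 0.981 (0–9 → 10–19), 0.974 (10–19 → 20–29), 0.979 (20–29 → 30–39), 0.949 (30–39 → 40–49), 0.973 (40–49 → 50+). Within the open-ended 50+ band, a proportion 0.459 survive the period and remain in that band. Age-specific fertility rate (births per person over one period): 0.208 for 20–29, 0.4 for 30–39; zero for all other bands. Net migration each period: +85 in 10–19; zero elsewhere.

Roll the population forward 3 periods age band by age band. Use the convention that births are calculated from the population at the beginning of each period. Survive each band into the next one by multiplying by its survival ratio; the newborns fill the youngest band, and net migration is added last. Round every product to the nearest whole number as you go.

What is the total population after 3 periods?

[period 1]
Births: 1980 × 0.208 = 412, 1130 × 0.4 = 452 — total 864
10–19: 2420 × 0.981 = 2374
20–29: 340 × 0.974 = 331
30–39: 1980 × 0.979 = 1938
40–49: 1130 × 0.949 = 1072
50+: 1190 × 0.973 + 610 × 0.459 = 1158 + 280 = 1438
Net migration: 10–19 + 85 → 2459
End of period: [864, 2459, 331, 1938, 1072, 1438]
[period 2]
Births: 331 × 0.208 = 69, 1938 × 0.4 = 775 — total 844
10–19: 864 × 0.981 = 848
20–29: 2459 × 0.974 = 2395
30–39: 331 × 0.979 = 324
40–49: 1938 × 0.949 = 1839
50+: 1072 × 0.973 + 1438 × 0.459 = 1043 + 660 = 1703
Net migration: 10–19 + 85 → 933
End of period: [844, 933, 2395, 324, 1839, 1703]
[period 3]
Births: 2395 × 0.208 = 498, 324 × 0.4 = 130 — total 628
10–19: 844 × 0.981 = 828
20–29: 933 × 0.974 = 909
30–39: 2395 × 0.979 = 2345
40–49: 324 × 0.949 = 307
50+: 1839 × 0.973 + 1703 × 0.459 = 1789 + 782 = 2571
Net migration: 10–19 + 85 → 913
End of period: [628, 913, 909, 2345, 307, 2571]
Total after period 3: 628 + 913 + 909 + 2345 + 307 + 2571 = 7673

7673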